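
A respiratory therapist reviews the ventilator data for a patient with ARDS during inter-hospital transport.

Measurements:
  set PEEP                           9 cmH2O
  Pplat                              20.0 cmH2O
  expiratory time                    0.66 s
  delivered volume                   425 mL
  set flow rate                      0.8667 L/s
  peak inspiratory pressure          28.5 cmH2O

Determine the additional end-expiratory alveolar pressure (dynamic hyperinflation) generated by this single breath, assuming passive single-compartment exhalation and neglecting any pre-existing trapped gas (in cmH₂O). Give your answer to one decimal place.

R = (PIP − Pplat)/V̇ = (28.5 − 20.0) / 0.8667 = 8.5/0.8667 = 9.807 cmH2O·s/L.
C = Vt/(Pplat − PEEP) = 425.0 / (20.0 − 9) = 425.0/11.0 = 38.636 mL/cmH2O.
τ = R × C = 9.807 × 0.03864 L/cmH2O = 0.3789 s.
Fraction remaining = e^(−Te/τ) = e^(−0.66/0.3789) = 0.1752; trapped volume = 425.0 × 0.1752 = 74.46 mL.
Additional alveolar pressure from trapping ≈ V_trapped / C = 74.46 / 38.636 = 1.927 cmH2O.

1.9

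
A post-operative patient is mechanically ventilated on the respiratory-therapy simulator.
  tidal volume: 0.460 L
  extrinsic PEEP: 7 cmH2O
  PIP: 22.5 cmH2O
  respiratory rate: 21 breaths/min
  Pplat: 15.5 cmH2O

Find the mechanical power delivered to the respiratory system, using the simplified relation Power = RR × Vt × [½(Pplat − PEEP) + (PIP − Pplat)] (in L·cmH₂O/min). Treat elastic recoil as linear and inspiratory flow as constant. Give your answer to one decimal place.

Per-breath work = Vt × [½(Pplat−PEEP) + (PIP−Pplat)] = 0.460 × [0.5×8.5 + 7.0] = 0.460 × 11.25 = 5.175 L·cmH2O.
Power = 21 × 5.175 = 108.68 L·cmH2O/min.

108.7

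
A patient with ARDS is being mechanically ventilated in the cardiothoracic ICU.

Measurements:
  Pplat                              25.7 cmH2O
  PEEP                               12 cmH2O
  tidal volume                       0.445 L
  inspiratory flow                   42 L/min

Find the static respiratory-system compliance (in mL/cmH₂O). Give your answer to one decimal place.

Cstat = Vt / (Pplat − PEEP) = 445 / (25.7 − 12) = 445 / 13.7 = 32.482 mL/cmH2O.

32.5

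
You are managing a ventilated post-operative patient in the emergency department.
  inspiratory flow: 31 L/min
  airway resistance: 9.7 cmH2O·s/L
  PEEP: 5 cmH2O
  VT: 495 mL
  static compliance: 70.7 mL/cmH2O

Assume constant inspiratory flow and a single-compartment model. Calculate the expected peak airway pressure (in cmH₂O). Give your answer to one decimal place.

Flow: 31 L/min ÷ 60 = 0.5167 L/s.
Equation of motion (constant flow): PIP = Vt/C + R·V̇ + PEEP.
PIP = 495/70.7 + 9.7×0.5167 + 5 = 7.001 + 5.012 + 5 = 17.013 cmH2O.

17.0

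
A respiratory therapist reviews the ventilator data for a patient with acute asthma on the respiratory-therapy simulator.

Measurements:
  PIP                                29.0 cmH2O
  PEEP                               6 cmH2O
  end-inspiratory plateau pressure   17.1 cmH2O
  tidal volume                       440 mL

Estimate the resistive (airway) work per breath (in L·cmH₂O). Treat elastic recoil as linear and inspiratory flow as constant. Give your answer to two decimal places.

With constant inspiratory flow the resistive pressure is constant at PIP − Pplat = 29.0 − 17.1 = 11.9 cmH2O, so resistive work = 11.9 × 0.440 = 5.236 L·cmH2O.

5.24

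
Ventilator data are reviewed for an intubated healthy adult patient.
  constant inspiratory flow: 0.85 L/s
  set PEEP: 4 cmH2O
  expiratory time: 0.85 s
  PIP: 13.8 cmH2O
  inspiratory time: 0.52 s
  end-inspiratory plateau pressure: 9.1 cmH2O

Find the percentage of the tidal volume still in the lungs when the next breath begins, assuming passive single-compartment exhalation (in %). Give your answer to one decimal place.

17.0

Vt = flow × Ti = 0.85 L/s × 0.52 s × 1000 mL/L = 442.0 mL.
R = (PIP − Pplat)/V̇ = (13.8 − 9.1) / 0.85 = 4.7/0.85 = 5.529 cmH2O·s/L.
C = Vt/(Pplat − PEEP) = 442.0 / (9.1 − 4) = 442.0/5.1 = 86.667 mL/cmH2O.
τ = R × C = 5.529 × 0.08667 L/cmH2O = 0.4792 s.
Fraction remaining at end-expiration = e^(−Te/τ) = e^(−0.85/0.4792) = 0.1697 → 16.97%.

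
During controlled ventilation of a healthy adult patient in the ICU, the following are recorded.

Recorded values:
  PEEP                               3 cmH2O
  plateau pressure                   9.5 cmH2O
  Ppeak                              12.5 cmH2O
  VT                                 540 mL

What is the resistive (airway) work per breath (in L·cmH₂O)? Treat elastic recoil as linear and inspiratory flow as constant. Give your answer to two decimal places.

With constant inspiratory flow the resistive pressure is constant at PIP − Pplat = 12.5 − 9.5 = 3.0 cmH2O, so resistive work = 3.0 × 0.540 = 1.62 L·cmH2O.

1.62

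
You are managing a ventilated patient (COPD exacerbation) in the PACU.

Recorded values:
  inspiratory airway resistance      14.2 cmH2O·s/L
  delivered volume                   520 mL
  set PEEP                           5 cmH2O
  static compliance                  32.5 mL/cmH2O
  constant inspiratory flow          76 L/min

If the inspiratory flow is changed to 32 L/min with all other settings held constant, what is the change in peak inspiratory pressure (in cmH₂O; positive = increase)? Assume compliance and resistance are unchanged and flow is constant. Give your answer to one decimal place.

Flow: 76 L/min ÷ 60 = 1.2667 L/s.
New flow: 32 L/min ÷ 60 = 0.5333 L/s.
PIP = Vt/C + R·V̇ + PEEP (constant-flow equation of motion).
Only the resistive term changes: ΔPIP = R × ΔV̇ = 14.2 × (0.5333 − 1.2667) = 14.2 × -0.7334 = -10.414 cmH2O.

-10.4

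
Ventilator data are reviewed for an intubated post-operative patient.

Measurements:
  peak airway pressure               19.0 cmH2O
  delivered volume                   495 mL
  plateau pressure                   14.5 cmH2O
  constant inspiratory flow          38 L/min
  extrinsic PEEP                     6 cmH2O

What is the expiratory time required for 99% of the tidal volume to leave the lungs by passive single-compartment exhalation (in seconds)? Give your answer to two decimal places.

Flow: 38 L/min ÷ 60 = 0.6333 L/s.
R = (PIP − Pplat)/V̇ = (19.0 − 14.5) / 0.6333 = 4.5/0.6333 = 7.106 cmH2O·s/L.
C = Vt/(Pplat − PEEP) = 495.0 / (14.5 − 6) = 495.0/8.5 = 58.235 mL/cmH2O.
τ = R × C = 7.106 × 0.05824 L/cmH2O = 0.4139 s.
t = −τ·ln(1 − 0.99) = −0.4139·ln(0.01) = 1.906 s.

1.91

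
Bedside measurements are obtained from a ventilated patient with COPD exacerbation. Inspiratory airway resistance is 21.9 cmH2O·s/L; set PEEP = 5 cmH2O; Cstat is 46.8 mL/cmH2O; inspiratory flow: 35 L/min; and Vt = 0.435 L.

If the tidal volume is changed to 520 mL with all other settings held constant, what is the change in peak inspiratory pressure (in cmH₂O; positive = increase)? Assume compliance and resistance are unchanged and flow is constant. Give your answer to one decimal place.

1.8

PIP = Vt/C + R·V̇ + PEEP (constant-flow equation of motion).
Only the elastic term changes: ΔPIP = ΔVt / C = (520 − 435) / 46.8 = 1.816 cmH2O.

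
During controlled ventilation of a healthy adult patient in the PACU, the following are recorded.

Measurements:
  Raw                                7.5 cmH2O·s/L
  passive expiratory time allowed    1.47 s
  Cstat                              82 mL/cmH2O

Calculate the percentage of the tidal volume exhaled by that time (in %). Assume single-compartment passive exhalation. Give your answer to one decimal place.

90.8

τ = R × C = 7.5 × 82 mL/cmH2O = 7.5 × 0.082 L/cmH2O = 0.615 s.
Passive exhalation: V(t)/V₀ = e^(−t/τ) = e^(−1.47/0.615) = 0.09161.
Fraction exhaled = 1 − 0.09161 = 0.9084 → 90.84%.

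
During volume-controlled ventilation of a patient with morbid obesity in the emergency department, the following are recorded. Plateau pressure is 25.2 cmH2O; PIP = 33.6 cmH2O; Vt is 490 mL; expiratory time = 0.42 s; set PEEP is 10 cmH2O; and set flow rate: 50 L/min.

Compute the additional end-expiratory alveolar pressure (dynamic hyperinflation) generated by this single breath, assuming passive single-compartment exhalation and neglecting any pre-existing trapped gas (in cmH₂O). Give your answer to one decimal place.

4.2

Flow: 50 L/min ÷ 60 = 0.8333 L/s.
R = (PIP − Pplat)/V̇ = (33.6 − 25.2) / 0.8333 = 8.4/0.8333 = 10.08 cmH2O·s/L.
C = Vt/(Pplat − PEEP) = 490.0 / (25.2 − 10) = 490.0/15.2 = 32.237 mL/cmH2O.
τ = R × C = 10.08 × 0.03224 L/cmH2O = 0.325 s.
Fraction remaining = e^(−Te/τ) = e^(−0.42/0.325) = 0.2746; trapped volume = 490.0 × 0.2746 = 134.55 mL.
Additional alveolar pressure from trapping ≈ V_trapped / C = 134.55 / 32.237 = 4.174 cmH2O.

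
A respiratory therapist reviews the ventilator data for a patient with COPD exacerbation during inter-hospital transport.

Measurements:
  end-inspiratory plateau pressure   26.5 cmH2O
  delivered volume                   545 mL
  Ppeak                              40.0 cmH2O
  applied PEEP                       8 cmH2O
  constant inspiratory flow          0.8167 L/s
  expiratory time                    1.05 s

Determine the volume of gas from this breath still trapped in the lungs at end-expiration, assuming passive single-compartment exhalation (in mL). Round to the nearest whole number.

63

R = (PIP − Pplat)/V̇ = (40.0 − 26.5) / 0.8167 = 13.5/0.8167 = 16.53 cmH2O·s/L.
C = Vt/(Pplat − PEEP) = 545.0 / (26.5 − 8) = 545.0/18.5 = 29.459 mL/cmH2O.
τ = R × C = 16.53 × 0.02946 L/cmH2O = 0.487 s.
Fraction remaining = e^(−Te/τ) = e^(−1.05/0.487) = 0.1158.
Trapped volume = 545.0 × 0.1158 = 63.111 mL.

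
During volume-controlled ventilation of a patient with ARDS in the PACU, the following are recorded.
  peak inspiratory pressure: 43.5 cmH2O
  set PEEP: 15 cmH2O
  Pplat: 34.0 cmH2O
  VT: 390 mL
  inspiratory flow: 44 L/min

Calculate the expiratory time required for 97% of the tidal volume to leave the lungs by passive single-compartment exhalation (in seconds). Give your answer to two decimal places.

0.93

Flow: 44 L/min ÷ 60 = 0.7333 L/s.
R = (PIP − Pplat)/V̇ = (43.5 − 34.0) / 0.7333 = 9.5/0.7333 = 12.955 cmH2O·s/L.
C = Vt/(Pplat − PEEP) = 390.0 / (34.0 − 15) = 390.0/19.0 = 20.526 mL/cmH2O.
τ = R × C = 12.955 × 0.02053 L/cmH2O = 0.266 s.
t = −τ·ln(1 − 0.97) = −0.266·ln(0.03) = 0.9327 s.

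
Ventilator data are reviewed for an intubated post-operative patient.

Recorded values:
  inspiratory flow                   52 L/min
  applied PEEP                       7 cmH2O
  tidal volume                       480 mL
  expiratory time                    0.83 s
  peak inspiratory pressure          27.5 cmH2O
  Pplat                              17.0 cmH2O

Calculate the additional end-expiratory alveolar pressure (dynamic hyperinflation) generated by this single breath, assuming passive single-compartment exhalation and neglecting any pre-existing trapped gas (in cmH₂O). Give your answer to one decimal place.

Flow: 52 L/min ÷ 60 = 0.8667 L/s.
R = (PIP − Pplat)/V̇ = (27.5 − 17.0) / 0.8667 = 10.5/0.8667 = 12.115 cmH2O·s/L.
C = Vt/(Pplat − PEEP) = 480.0 / (17.0 − 7) = 480.0/10.0 = 48.0 mL/cmH2O.
τ = R × C = 12.115 × 0.048 L/cmH2O = 0.5815 s.
Fraction remaining = e^(−Te/τ) = e^(−0.83/0.5815) = 0.2399; trapped volume = 480.0 × 0.2399 = 115.15 mL.
Additional alveolar pressure from trapping ≈ V_trapped / C = 115.15 / 48.0 = 2.399 cmH2O.

2.4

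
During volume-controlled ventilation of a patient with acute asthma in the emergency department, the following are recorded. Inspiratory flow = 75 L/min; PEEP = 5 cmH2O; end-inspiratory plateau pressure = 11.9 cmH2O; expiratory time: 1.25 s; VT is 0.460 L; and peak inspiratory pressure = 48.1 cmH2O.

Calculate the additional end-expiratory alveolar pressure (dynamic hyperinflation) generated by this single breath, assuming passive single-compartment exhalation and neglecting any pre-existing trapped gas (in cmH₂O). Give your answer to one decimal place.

3.6

Flow: 75 L/min ÷ 60 = 1.25 L/s.
R = (PIP − Pplat)/V̇ = (48.1 − 11.9) / 1.25 = 36.2/1.25 = 28.96 cmH2O·s/L.
C = Vt/(Pplat − PEEP) = 460.0 / (11.9 − 5) = 460.0/6.9 = 66.667 mL/cmH2O.
τ = R × C = 28.96 × 0.06667 L/cmH2O = 1.931 s.
Fraction remaining = e^(−Te/τ) = e^(−1.25/1.931) = 0.5234; trapped volume = 460.0 × 0.5234 = 240.76 mL.
Additional alveolar pressure from trapping ≈ V_trapped / C = 240.76 / 66.667 = 3.611 cmH2O.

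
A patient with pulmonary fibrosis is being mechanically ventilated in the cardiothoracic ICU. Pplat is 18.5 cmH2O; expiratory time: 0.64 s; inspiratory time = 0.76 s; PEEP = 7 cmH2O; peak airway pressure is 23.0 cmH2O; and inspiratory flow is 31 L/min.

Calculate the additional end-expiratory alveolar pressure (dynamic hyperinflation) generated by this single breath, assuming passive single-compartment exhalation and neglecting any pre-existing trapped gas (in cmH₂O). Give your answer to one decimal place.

1.3

Flow: 31 L/min ÷ 60 = 0.5167 L/s.
Vt = flow × Ti = 0.5167 L/s × 0.76 s × 1000 mL/L = 392.69 mL.
R = (PIP − Pplat)/V̇ = (23.0 − 18.5) / 0.5167 = 4.5/0.5167 = 8.709 cmH2O·s/L.
C = Vt/(Pplat − PEEP) = 392.69 / (18.5 − 7) = 392.69/11.5 = 34.147 mL/cmH2O.
τ = R × C = 8.709 × 0.03415 L/cmH2O = 0.2974 s.
Fraction remaining = e^(−Te/τ) = e^(−0.64/0.2974) = 0.1163; trapped volume = 392.69 × 0.1163 = 45.67 mL.
Additional alveolar pressure from trapping ≈ V_trapped / C = 45.67 / 34.147 = 1.337 cmH2O.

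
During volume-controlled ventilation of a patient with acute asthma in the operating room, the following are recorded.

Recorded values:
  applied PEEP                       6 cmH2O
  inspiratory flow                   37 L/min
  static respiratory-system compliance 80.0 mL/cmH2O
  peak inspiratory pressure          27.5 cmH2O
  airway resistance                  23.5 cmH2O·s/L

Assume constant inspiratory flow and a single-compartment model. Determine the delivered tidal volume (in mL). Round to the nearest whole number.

Flow: 37 L/min ÷ 60 = 0.6167 L/s.
Equation of motion (constant flow): PIP = Vt/C + R·V̇ + PEEP.
Vt/C = PIP − R·V̇ − PEEP = 27.5 − 14.492 − 6 = 7.008 cmH2O.
Vt = C × 7.008 = 80.0 × 7.008 = 560.64 mL.

561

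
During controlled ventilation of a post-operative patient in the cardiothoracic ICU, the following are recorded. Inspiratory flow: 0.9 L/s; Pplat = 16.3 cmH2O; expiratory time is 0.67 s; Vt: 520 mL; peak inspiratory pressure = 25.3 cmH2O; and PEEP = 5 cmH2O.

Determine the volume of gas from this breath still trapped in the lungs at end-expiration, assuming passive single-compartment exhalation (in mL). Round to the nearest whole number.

R = (PIP − Pplat)/V̇ = (25.3 − 16.3) / 0.9 = 9.0/0.9 = 10.0 cmH2O·s/L.
C = Vt/(Pplat − PEEP) = 520.0 / (16.3 − 5) = 520.0/11.3 = 46.018 mL/cmH2O.
τ = R × C = 10.0 × 0.04602 L/cmH2O = 0.4602 s.
Fraction remaining = e^(−Te/τ) = e^(−0.67/0.4602) = 0.2332.
Trapped volume = 520.0 × 0.2332 = 121.26 mL.

121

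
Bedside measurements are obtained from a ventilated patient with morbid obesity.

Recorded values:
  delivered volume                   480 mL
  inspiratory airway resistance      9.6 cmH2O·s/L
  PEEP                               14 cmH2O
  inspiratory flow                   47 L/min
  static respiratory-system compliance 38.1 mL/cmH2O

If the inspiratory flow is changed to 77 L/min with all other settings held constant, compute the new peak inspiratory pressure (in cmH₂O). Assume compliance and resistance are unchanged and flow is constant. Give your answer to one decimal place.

Flow: 47 L/min ÷ 60 = 0.7833 L/s.
New flow: 77 L/min ÷ 60 = 1.2833 L/s.
PIP = Vt/C + R·V̇ + PEEP (constant-flow equation of motion).
Only the resistive term changes: ΔPIP = R × ΔV̇ = 9.6 × (1.2833 − 0.7833) = 9.6 × 0.5 = 4.8 cmH2O.
Original PIP = 480/38.1 + 9.6×0.7833 + 14 = 34.118 cmH2O; new PIP = 34.118 + (4.8) = 38.918 cmH2O.

38.9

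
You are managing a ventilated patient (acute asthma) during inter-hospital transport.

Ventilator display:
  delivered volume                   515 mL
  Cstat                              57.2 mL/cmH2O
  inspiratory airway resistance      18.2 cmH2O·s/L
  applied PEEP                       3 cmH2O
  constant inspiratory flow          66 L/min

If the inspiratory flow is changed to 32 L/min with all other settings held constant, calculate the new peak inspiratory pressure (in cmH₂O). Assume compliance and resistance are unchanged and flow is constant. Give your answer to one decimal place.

21.7

Flow: 66 L/min ÷ 60 = 1.1 L/s.
New flow: 32 L/min ÷ 60 = 0.5333 L/s.
PIP = Vt/C + R·V̇ + PEEP (constant-flow equation of motion).
Only the resistive term changes: ΔPIP = R × ΔV̇ = 18.2 × (0.5333 − 1.1) = 18.2 × -0.5667 = -10.314 cmH2O.
Original PIP = 515/57.2 + 18.2×1.1 + 3 = 32.023 cmH2O; new PIP = 32.023 + (-10.314) = 21.709 cmH2O.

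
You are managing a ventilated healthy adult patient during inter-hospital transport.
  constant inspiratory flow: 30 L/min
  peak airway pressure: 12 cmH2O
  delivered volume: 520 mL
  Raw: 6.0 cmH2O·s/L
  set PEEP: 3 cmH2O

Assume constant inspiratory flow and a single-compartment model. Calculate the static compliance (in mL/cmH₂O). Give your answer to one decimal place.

Flow: 30 L/min ÷ 60 = 0.5 L/s.
Equation of motion (constant flow): PIP = Vt/C + R·V̇ + PEEP.
Vt/C = PIP − R·V̇ − PEEP = 12 − 6.0×0.5 − 3 = 12 − 3.0 − 3 = 6.0 cmH2O.
C = Vt / 6.0 = 520 / 6.0 = 86.667 mL/cmH2O.

86.7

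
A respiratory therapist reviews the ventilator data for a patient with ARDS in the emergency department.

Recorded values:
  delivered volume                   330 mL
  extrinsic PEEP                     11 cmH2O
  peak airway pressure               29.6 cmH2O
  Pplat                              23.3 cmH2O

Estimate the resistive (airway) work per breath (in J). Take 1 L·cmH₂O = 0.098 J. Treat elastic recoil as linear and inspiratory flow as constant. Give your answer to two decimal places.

0.20

With constant inspiratory flow the resistive pressure is constant at PIP − Pplat = 29.6 − 23.3 = 6.3 cmH2O, so resistive work = 6.3 × 0.330 = 2.079 L·cmH2O.
× 0.098 J/(L·cmH2O) → 0.2037 J.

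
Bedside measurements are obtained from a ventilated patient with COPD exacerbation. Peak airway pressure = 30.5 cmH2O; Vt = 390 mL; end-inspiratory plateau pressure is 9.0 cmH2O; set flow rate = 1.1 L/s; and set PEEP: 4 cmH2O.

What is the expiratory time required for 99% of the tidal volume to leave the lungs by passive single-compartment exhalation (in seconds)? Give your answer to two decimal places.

R = (PIP − Pplat)/V̇ = (30.5 − 9.0) / 1.1 = 21.5/1.1 = 19.545 cmH2O·s/L.
C = Vt/(Pplat − PEEP) = 390.0 / (9.0 − 4) = 390.0/5.0 = 78.0 mL/cmH2O.
τ = R × C = 19.545 × 0.078 L/cmH2O = 1.525 s.
t = −τ·ln(1 − 0.99) = −1.525·ln(0.01) = 7.023 s.

7.02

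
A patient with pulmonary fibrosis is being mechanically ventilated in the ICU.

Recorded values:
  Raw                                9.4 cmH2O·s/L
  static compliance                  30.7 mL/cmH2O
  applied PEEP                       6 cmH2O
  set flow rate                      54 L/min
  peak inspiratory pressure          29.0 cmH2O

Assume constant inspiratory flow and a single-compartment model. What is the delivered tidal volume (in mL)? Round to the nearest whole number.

Flow: 54 L/min ÷ 60 = 0.9 L/s.
Equation of motion (constant flow): PIP = Vt/C + R·V̇ + PEEP.
Vt/C = PIP − R·V̇ − PEEP = 29.0 − 8.46 − 6 = 14.54 cmH2O.
Vt = C × 14.54 = 30.7 × 14.54 = 446.38 mL.

446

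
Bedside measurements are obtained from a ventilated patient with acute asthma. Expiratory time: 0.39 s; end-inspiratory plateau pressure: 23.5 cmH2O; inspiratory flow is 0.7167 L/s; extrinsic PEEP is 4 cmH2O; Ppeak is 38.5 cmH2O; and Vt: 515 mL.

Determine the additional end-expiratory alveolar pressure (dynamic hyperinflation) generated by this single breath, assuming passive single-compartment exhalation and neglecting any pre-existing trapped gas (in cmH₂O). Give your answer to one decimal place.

R = (PIP − Pplat)/V̇ = (38.5 − 23.5) / 0.7167 = 15.0/0.7167 = 20.929 cmH2O·s/L.
C = Vt/(Pplat − PEEP) = 515.0 / (23.5 − 4) = 515.0/19.5 = 26.41 mL/cmH2O.
τ = R × C = 20.929 × 0.02641 L/cmH2O = 0.5527 s.
Fraction remaining = e^(−Te/τ) = e^(−0.39/0.5527) = 0.4938; trapped volume = 515.0 × 0.4938 = 254.31 mL.
Additional alveolar pressure from trapping ≈ V_trapped / C = 254.31 / 26.41 = 9.629 cmH2O.

9.6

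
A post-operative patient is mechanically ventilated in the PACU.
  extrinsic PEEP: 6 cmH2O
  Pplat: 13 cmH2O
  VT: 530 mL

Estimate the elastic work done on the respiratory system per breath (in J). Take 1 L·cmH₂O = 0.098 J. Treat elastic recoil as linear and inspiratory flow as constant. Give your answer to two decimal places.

Elastic work ≈ ½ × (Pplat − PEEP) × Vt = 0.5 × (13 − 6) × 0.530 L = 0.5 × 7.0 × 0.530 = 1.855 L·cmH2O.
× 0.098 J/(L·cmH2O) → 0.1818 J.

0.18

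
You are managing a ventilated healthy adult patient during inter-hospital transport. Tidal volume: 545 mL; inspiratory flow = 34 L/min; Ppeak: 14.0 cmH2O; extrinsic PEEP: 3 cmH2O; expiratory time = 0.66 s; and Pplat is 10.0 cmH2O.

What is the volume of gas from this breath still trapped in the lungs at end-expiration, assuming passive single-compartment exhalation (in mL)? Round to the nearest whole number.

Flow: 34 L/min ÷ 60 = 0.5667 L/s.
R = (PIP − Pplat)/V̇ = (14.0 − 10.0) / 0.5667 = 4.0/0.5667 = 7.058 cmH2O·s/L.
C = Vt/(Pplat − PEEP) = 545.0 / (10.0 − 3) = 545.0/7.0 = 77.857 mL/cmH2O.
τ = R × C = 7.058 × 0.07786 L/cmH2O = 0.5495 s.
Fraction remaining = e^(−Te/τ) = e^(−0.66/0.5495) = 0.3009.
Trapped volume = 545.0 × 0.3009 = 163.99 mL.

164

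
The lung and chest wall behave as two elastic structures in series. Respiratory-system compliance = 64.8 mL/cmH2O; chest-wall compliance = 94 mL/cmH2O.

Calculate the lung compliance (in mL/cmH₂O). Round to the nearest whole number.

209

1/CL = 1/Crs − 1/Ccw.
1/CL = 1/64.8 − 1/94 = 0.004794.
CL = 208.59 mL/cmH2O.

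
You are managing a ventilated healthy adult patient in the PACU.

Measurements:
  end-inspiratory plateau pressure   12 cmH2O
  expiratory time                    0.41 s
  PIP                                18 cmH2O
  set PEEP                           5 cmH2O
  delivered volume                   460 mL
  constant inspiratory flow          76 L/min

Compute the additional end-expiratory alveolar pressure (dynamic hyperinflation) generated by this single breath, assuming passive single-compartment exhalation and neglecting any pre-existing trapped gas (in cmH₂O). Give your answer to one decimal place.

Flow: 76 L/min ÷ 60 = 1.2667 L/s.
R = (PIP − Pplat)/V̇ = (18 − 12) / 1.2667 = 6.0/1.2667 = 4.737 cmH2O·s/L.
C = Vt/(Pplat − PEEP) = 460.0 / (12 − 5) = 460.0/7.0 = 65.714 mL/cmH2O.
τ = R × C = 4.737 × 0.06571 L/cmH2O = 0.3113 s.
Fraction remaining = e^(−Te/τ) = e^(−0.41/0.3113) = 0.2679; trapped volume = 460.0 × 0.2679 = 123.23 mL.
Additional alveolar pressure from trapping ≈ V_trapped / C = 123.23 / 65.714 = 1.875 cmH2O.

1.9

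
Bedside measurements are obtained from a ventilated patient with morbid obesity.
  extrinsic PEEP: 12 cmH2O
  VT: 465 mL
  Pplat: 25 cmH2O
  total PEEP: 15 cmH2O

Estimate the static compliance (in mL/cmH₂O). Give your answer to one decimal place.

End-expiratory occlusion gives total PEEP = 15 cmH2O (intrinsic PEEP = 15 − 12 = 3). Use total PEEP for the elastic gradient.
Cstat = Vt / (Pplat − PEEPtotal) = 465 / (25 − 15) = 465 / 10.0 = 46.5 mL/cmH2O.

46.5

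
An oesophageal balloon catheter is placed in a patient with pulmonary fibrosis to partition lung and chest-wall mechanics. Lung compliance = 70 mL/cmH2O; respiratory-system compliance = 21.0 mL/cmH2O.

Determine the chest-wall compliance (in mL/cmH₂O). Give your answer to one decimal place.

30.0

1/Ccw = 1/Crs − 1/CL.
1/Ccw = 1/21.0 − 1/70 = 0.03333.
Ccw = 30.003 mL/cmH2O.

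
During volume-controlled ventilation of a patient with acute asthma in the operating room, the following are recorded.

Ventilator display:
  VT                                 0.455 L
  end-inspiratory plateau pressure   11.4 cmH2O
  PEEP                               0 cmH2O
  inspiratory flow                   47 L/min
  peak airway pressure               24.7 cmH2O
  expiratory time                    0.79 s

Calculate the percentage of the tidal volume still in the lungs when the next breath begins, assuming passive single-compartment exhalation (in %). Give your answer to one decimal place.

Flow: 47 L/min ÷ 60 = 0.7833 L/s.
R = (PIP − Pplat)/V̇ = (24.7 − 11.4) / 0.7833 = 13.3/0.7833 = 16.979 cmH2O·s/L.
C = Vt/(Pplat − PEEP) = 455.0 / (11.4 − 0) = 455.0/11.4 = 39.912 mL/cmH2O.
τ = R × C = 16.979 × 0.03991 L/cmH2O = 0.6776 s.
Fraction remaining at end-expiration = e^(−Te/τ) = e^(−0.79/0.6776) = 0.3116 → 31.16%.

31.2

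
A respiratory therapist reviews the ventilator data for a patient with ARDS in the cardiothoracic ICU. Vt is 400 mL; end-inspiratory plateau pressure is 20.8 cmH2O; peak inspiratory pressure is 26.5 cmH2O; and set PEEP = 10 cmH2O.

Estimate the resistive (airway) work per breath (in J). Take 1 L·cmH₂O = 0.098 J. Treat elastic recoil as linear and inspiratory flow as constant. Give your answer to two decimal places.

With constant inspiratory flow the resistive pressure is constant at PIP − Pplat = 26.5 − 20.8 = 5.7 cmH2O, so resistive work = 5.7 × 0.400 = 2.28 L·cmH2O.
× 0.098 J/(L·cmH2O) → 0.2234 J.

0.22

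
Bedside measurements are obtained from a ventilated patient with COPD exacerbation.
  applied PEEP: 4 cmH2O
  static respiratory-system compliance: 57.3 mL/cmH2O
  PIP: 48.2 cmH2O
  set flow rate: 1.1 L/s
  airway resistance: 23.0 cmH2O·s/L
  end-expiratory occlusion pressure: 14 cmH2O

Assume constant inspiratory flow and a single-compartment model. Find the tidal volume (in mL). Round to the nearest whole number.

Total PEEP = 14 cmH2O (set 4 + intrinsic 10); this is the baseline alveolar pressure.
Equation of motion (constant flow): PIP = Vt/C + R·V̇ + PEEP.
Vt/C = PIP − R·V̇ − PEEP = 48.2 − 25.3 − 14 = 8.9 cmH2O.
Vt = C × 8.9 = 57.3 × 8.9 = 509.97 mL.

510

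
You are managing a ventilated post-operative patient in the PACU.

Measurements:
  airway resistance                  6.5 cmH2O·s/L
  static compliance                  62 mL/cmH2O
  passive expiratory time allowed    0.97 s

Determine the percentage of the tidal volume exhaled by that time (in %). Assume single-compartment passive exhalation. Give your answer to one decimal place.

91.0

τ = R × C = 6.5 × 62 mL/cmH2O = 6.5 × 0.062 L/cmH2O = 0.403 s.
Passive exhalation: V(t)/V₀ = e^(−t/τ) = e^(−0.97/0.403) = 0.09009.
Fraction exhaled = 1 − 0.09009 = 0.9099 → 90.99%.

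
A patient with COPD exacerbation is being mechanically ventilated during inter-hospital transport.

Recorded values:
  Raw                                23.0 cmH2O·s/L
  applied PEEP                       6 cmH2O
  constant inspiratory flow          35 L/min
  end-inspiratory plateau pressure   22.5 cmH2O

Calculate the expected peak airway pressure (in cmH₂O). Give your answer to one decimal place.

Flow: 35 L/min ÷ 60 = 0.5833 L/s.
PIP = Pplat + Raw × flow = 22.5 + 23.0 × 0.5833 = 22.5 + 13.416 = 35.916 cmH2O.

35.9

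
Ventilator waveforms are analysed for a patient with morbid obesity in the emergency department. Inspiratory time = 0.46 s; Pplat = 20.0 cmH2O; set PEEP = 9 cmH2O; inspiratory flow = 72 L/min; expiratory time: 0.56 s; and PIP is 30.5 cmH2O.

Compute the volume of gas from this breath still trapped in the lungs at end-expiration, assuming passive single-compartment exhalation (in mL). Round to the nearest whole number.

Flow: 72 L/min ÷ 60 = 1.2 L/s.
Vt = flow × Ti = 1.2 L/s × 0.46 s × 1000 mL/L = 552.0 mL.
R = (PIP − Pplat)/V̇ = (30.5 − 20.0) / 1.2 = 10.5/1.2 = 8.75 cmH2O·s/L.
C = Vt/(Pplat − PEEP) = 552.0 / (20.0 − 9) = 552.0/11.0 = 50.182 mL/cmH2O.
τ = R × C = 8.75 × 0.05018 L/cmH2O = 0.4391 s.
Fraction remaining = e^(−Te/τ) = e^(−0.56/0.4391) = 0.2793.
Trapped volume = 552.0 × 0.2793 = 154.17 mL.

154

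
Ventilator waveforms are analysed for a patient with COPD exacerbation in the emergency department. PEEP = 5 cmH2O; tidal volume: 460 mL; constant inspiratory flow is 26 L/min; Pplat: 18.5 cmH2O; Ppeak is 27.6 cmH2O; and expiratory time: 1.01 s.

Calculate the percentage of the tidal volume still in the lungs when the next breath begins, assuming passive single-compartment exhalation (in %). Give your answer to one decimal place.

Flow: 26 L/min ÷ 60 = 0.4333 L/s.
R = (PIP − Pplat)/V̇ = (27.6 − 18.5) / 0.4333 = 9.1/0.4333 = 21.002 cmH2O·s/L.
C = Vt/(Pplat − PEEP) = 460.0 / (18.5 − 5) = 460.0/13.5 = 34.074 mL/cmH2O.
τ = R × C = 21.002 × 0.03407 L/cmH2O = 0.7155 s.
Fraction remaining at end-expiration = e^(−Te/τ) = e^(−1.01/0.7155) = 0.2438 → 24.38%.

24.4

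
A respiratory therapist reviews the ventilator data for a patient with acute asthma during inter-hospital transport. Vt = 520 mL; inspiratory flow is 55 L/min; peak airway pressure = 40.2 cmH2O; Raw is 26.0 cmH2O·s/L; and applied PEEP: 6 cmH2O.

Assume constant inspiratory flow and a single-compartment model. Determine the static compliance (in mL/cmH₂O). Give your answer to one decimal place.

50.2

Flow: 55 L/min ÷ 60 = 0.9167 L/s.
Equation of motion (constant flow): PIP = Vt/C + R·V̇ + PEEP.
Vt/C = PIP − R·V̇ − PEEP = 40.2 − 26.0×0.9167 − 6 = 40.2 − 23.834 − 6 = 10.366 cmH2O.
C = Vt / 10.366 = 520 / 10.366 = 50.164 mL/cmH2O.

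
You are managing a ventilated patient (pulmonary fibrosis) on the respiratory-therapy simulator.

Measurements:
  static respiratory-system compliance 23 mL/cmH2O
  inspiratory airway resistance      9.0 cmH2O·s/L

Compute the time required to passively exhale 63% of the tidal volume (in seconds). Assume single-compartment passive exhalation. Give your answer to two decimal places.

τ = R × C = 9.0 × 23 mL/cmH2O = 9.0 × 0.023 L/cmH2O = 0.207 s.
Exhaled fraction f = 1 − e^(−t/τ) → t = −τ·ln(1 − f) = −0.207·ln(0.37) = 0.2058 s.

0.21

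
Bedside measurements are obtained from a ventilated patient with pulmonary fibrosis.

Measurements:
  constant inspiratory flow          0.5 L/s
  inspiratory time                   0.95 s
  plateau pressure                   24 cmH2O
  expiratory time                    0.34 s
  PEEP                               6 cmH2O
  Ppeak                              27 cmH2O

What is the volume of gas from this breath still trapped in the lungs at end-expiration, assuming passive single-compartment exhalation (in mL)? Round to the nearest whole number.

55

Vt = flow × Ti = 0.5 L/s × 0.95 s × 1000 mL/L = 475.0 mL.
R = (PIP − Pplat)/V̇ = (27 − 24) / 0.5 = 3.0/0.5 = 6.0 cmH2O·s/L.
C = Vt/(Pplat − PEEP) = 475.0 / (24 − 6) = 475.0/18.0 = 26.389 mL/cmH2O.
τ = R × C = 6.0 × 0.02639 L/cmH2O = 0.1583 s.
Fraction remaining = e^(−Te/τ) = e^(−0.34/0.1583) = 0.1167.
Trapped volume = 475.0 × 0.1167 = 55.433 mL.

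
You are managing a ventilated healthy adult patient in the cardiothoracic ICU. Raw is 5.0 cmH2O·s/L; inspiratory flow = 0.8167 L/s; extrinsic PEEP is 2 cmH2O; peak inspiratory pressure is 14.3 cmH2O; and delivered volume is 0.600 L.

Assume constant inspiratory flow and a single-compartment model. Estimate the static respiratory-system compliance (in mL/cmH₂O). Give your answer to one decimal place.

Equation of motion (constant flow): PIP = Vt/C + R·V̇ + PEEP.
Vt/C = PIP − R·V̇ − PEEP = 14.3 − 5.0×0.8167 − 2 = 14.3 − 4.084 − 2 = 8.216 cmH2O.
C = Vt / 8.216 = 600 / 8.216 = 73.028 mL/cmH2O.

73.0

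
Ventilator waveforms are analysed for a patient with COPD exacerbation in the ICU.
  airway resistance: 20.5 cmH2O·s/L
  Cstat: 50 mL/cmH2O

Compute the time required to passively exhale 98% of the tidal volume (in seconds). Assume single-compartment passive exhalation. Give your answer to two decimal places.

4.01

τ = R × C = 20.5 × 50 mL/cmH2O = 20.5 × 0.050 L/cmH2O = 1.025 s.
Exhaled fraction f = 1 − e^(−t/τ) → t = −τ·ln(1 − f) = −1.025·ln(0.02) = 4.01 s.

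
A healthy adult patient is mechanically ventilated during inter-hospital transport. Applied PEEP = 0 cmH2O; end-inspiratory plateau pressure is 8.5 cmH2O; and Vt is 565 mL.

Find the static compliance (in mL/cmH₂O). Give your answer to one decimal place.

66.5

Cstat = Vt / (Pplat − PEEP) = 565 / (8.5 − 0) = 565 / 8.5 = 66.471 mL/cmH2O.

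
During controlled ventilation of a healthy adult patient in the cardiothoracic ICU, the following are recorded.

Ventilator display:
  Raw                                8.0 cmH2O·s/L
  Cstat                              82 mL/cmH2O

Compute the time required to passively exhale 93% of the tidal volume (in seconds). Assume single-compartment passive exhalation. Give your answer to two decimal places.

1.74

τ = R × C = 8.0 × 82 mL/cmH2O = 8.0 × 0.082 L/cmH2O = 0.656 s.
Exhaled fraction f = 1 − e^(−t/τ) → t = −τ·ln(1 − f) = −0.656·ln(0.07) = 1.744 s.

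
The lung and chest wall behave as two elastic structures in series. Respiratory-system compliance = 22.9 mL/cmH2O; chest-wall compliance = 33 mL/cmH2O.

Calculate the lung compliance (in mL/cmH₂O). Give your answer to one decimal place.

74.8

1/CL = 1/Crs − 1/Ccw.
1/CL = 1/22.9 − 1/33 = 0.01337.
CL = 74.794 mL/cmH2O.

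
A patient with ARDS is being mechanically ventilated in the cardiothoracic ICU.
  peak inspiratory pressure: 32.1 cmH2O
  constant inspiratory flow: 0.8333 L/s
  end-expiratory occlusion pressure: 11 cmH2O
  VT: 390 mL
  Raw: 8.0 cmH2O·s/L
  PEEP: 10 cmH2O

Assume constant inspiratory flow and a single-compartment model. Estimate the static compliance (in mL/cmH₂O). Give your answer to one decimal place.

27.0

Total PEEP = 11 cmH2O (set 10 + intrinsic 1); this is the baseline alveolar pressure.
Equation of motion (constant flow): PIP = Vt/C + R·V̇ + PEEP.
Vt/C = PIP − R·V̇ − PEEP = 32.1 − 8.0×0.8333 − 11 = 32.1 − 6.666 − 11 = 14.434 cmH2O.
C = Vt / 14.434 = 390 / 14.434 = 27.02 mL/cmH2O.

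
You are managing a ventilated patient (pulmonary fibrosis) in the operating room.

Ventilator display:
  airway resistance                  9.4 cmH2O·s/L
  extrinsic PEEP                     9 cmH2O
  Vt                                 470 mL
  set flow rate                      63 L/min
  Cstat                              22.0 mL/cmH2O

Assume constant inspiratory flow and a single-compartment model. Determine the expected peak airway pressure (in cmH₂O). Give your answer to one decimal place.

40.2

Flow: 63 L/min ÷ 60 = 1.05 L/s.
Equation of motion (constant flow): PIP = Vt/C + R·V̇ + PEEP.
PIP = 470/22.0 + 9.4×1.05 + 9 = 21.364 + 9.87 + 9 = 40.234 cmH2O.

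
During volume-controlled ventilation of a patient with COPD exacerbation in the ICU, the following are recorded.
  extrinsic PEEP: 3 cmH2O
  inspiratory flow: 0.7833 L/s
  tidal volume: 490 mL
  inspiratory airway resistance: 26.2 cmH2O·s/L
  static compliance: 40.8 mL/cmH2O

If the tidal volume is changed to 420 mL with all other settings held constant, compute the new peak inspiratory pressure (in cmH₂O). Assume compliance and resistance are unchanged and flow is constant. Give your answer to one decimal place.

33.8

PIP = Vt/C + R·V̇ + PEEP (constant-flow equation of motion).
Only the elastic term changes: ΔPIP = ΔVt / C = (420 − 490) / 40.8 = -1.716 cmH2O.
Original PIP = 490/40.8 + 26.2×0.7833 + 3 = 35.532 cmH2O; new PIP = 35.532 + (-1.716) = 33.816 cmH2O.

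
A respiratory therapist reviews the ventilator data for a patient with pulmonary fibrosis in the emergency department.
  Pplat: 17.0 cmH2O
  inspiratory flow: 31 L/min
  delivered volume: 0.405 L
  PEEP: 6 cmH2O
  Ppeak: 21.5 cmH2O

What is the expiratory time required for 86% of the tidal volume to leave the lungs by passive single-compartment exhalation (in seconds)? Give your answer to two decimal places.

Flow: 31 L/min ÷ 60 = 0.5167 L/s.
R = (PIP − Pplat)/V̇ = (21.5 − 17.0) / 0.5167 = 4.5/0.5167 = 8.709 cmH2O·s/L.
C = Vt/(Pplat − PEEP) = 405.0 / (17.0 − 6) = 405.0/11.0 = 36.818 mL/cmH2O.
τ = R × C = 8.709 × 0.03682 L/cmH2O = 0.3207 s.
t = −τ·ln(1 − 0.86) = −0.3207·ln(0.14) = 0.6305 s.

0.63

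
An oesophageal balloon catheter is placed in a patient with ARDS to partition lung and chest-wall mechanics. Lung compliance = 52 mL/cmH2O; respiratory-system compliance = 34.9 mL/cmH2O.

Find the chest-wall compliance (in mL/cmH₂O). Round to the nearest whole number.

106

1/Ccw = 1/Crs − 1/CL.
1/Ccw = 1/34.9 − 1/52 = 0.009423.
Ccw = 106.12 mL/cmH2O.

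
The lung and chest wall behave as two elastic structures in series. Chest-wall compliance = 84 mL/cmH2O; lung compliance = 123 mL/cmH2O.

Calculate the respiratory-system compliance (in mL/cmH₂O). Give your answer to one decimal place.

Lung and chest wall are elastances in series: 1/Crs = 1/CL + 1/Ccw.
1/Crs = 1/123 + 1/84 = 0.02003.
Crs = 49.925 mL/cmH2O.

49.9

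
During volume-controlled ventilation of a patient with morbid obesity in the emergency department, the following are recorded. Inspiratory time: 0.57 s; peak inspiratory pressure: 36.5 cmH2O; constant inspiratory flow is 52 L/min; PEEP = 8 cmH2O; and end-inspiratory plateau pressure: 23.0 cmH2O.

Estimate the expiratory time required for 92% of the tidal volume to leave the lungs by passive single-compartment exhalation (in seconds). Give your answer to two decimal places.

Flow: 52 L/min ÷ 60 = 0.8667 L/s.
Vt = flow × Ti = 0.8667 L/s × 0.57 s × 1000 mL/L = 494.02 mL.
R = (PIP − Pplat)/V̇ = (36.5 − 23.0) / 0.8667 = 13.5/0.8667 = 15.576 cmH2O·s/L.
C = Vt/(Pplat − PEEP) = 494.02 / (23.0 − 8) = 494.02/15.0 = 32.935 mL/cmH2O.
τ = R × C = 15.576 × 0.03294 L/cmH2O = 0.5131 s.
t = −τ·ln(1 − 0.92) = −0.5131·ln(0.08) = 1.296 s.

1.30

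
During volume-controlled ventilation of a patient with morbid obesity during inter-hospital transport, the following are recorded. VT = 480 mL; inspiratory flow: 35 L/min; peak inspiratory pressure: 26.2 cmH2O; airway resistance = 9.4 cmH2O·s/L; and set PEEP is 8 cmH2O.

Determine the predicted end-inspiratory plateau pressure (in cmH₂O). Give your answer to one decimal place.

Flow: 35 L/min ÷ 60 = 0.5833 L/s.
Pplat = PIP − Raw × flow = 26.2 − 9.4 × 0.5833 = 26.2 − 5.483 = 20.717 cmH2O.

20.7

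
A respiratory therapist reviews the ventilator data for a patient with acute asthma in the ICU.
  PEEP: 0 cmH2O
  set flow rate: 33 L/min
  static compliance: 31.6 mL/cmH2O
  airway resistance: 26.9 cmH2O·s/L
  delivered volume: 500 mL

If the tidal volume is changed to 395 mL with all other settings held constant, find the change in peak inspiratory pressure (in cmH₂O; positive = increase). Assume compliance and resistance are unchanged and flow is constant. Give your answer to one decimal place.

PIP = Vt/C + R·V̇ + PEEP (constant-flow equation of motion).
Only the elastic term changes: ΔPIP = ΔVt / C = (395 − 500) / 31.6 = -3.323 cmH2O.

-3.3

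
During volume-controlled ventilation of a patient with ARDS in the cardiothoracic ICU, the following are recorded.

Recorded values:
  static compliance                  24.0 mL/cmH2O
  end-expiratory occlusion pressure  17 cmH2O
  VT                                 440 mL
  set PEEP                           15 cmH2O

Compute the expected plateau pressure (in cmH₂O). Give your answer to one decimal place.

End-expiratory occlusion gives total PEEP = 17 cmH2O (intrinsic PEEP = 17 − 15 = 2). Use total PEEP for the elastic gradient.
Pplat = PEEPtotal + Vt / Cstat = 17 + 440 / 24.0 = 17 + 18.333 = 35.333 cmH2O.

35.3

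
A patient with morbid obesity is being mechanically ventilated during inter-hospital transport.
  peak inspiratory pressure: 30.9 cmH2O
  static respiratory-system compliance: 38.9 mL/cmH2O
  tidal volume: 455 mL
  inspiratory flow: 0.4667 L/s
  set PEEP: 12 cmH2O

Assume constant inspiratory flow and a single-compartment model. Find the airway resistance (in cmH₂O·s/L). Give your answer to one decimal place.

15.4

Equation of motion (constant flow): PIP = Vt/C + R·V̇ + PEEP.
R·V̇ = PIP − Vt/C − PEEP = 30.9 − 455/38.9 − 12 = 30.9 − 11.697 − 12 = 7.203 cmH2O.
R = 7.203 / 0.4667 = 15.434 cmH2O·s/L.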